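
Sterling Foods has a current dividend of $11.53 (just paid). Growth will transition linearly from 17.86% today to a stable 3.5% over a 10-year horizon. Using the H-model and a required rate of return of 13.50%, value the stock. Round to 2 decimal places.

$202.12

H-model: P₀ = D₀[(1+g_L) + H(g_S−g_L)]/(r−g_L), with H = 10/2 = 5.
P₀ = 11.53 × [(1+0.035) + 5×(0.1786−0.035)] / (0.135−0.035)
   = 11.53 × 1.7530 / 0.1 = 202.1209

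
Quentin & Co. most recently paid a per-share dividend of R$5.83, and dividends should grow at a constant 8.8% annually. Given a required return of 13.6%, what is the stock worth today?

Gordon growth model: P₀ = D₁/(r − g). D₁ = 5.83 × (1 + 0.088) = 6.3430.
P₀ = 6.3430 / (0.136 − 0.088) = 6.3430 / 0.048 = 132.1467

R$132.15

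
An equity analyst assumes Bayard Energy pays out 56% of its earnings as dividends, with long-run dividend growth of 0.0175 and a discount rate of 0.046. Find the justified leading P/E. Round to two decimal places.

Justified leading P/E = b/(r−g) = 0.56/(0.046−0.0175) = 19.6491

19.65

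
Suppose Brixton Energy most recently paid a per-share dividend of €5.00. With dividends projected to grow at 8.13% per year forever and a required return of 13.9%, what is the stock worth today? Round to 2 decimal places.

Gordon growth model: P₀ = D₁/(r − g). D₁ = 5.00 × (1 + 0.0813) = 5.4065.
P₀ = 5.4065 / (0.139 − 0.0813) = 5.4065 / 0.0577 = 93.7002

€93.70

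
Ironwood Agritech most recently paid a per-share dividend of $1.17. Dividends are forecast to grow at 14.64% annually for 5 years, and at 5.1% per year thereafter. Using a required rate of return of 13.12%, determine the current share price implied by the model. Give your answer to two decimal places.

$22.48

Two-stage DDM. Project D₁…D_5 at 0.1464, terminal growth 0.051, discount at r = 0.1312.
D_1 = 1.3413
D_2 = 1.5377
D_3 = 1.7628
D_4 = 2.0208
D_5 = 2.3167
Terminal value at t=5: TV = D_6/(r−g) = 2.4348/(0.1312−0.051) = 30.3595
P₀ = 1.3413/(1+0.1312)^1 + 1.5377/(1+0.1312)^2 + 1.7628/(1+0.1312)^3 + 2.0208/(1+0.1312)^4 + 2.3167/(1+0.1312)^5 + 30.3595/(1+0.1312)^5 = 22.4808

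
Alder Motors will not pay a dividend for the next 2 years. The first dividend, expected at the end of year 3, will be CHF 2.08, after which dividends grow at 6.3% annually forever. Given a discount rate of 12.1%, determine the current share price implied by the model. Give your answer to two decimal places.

CHF 28.54

Deferred-dividend DDM. At t=2 the remaining stream is a growing perpetuity with first payment D_3 = 2.08.
V_2 = D_3/(r−g) = 2.08/(0.121−0.063) = 35.8621
P₀ = V_2/(1+r)^2 = 35.8621/(1+0.121)^2 = 28.5380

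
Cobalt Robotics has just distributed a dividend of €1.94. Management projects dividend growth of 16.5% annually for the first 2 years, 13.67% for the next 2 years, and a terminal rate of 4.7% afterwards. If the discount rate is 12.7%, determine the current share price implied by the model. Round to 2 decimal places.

Three-stage DDM. Project D₁…D_4; terminal Gordon value at t=4 with g = 0.047; discount at r = 0.127.
D_1 = 2.2601
D_2 = 2.6330
D_3 = 2.9929
D_4 = 3.4021
TV_4 = 3.5620/(0.127−0.047) = 44.5248
P₀ = Σ Dₜ/(1+r)ᵗ + TV_4/(1+r)^4 = 35.8780

€35.88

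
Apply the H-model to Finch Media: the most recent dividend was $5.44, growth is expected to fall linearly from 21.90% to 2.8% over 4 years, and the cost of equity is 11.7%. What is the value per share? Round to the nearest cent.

H-model: P₀ = D₀[(1+g_L) + H(g_S−g_L)]/(r−g_L), with H = 4/2 = 2.
P₀ = 5.44 × [(1+0.028) + 2×(0.219−0.028)] / (0.117−0.028)
   = 5.44 × 1.4100 / 0.089 = 86.1843

$86.18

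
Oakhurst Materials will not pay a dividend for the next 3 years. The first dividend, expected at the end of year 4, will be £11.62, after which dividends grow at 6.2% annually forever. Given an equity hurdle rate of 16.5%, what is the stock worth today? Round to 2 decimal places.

£71.35

Deferred-dividend DDM. At t=3 the remaining stream is a growing perpetuity with first payment D_4 = 11.62.
V_3 = D_4/(r−g) = 11.62/(0.165−0.062) = 112.8155
P₀ = V_3/(1+r)^3 = 112.8155/(1+0.165)^3 = 71.3495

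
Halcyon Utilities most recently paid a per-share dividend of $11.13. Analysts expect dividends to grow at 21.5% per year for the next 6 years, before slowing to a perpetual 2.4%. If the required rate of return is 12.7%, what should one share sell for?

$261.33

Two-stage DDM. Project D₁…D_6 at 0.215, terminal growth 0.024, discount at r = 0.127.
D_1 = 13.5230
D_2 = 16.4304
D_3 = 19.9629
D_4 = 24.2549
D_5 = 29.4698
D_6 = 35.8058
Terminal value at t=6: TV = D_7/(r−g) = 36.6651/(0.127−0.024) = 355.9718
P₀ = 13.5230/(1+0.127)^1 + 16.4304/(1+0.127)^2 + 19.9629/(1+0.127)^3 + 24.2549/(1+0.127)^4 + 29.4698/(1+0.127)^5 + 35.8058/(1+0.127)^6 + 355.9718/(1+0.127)^6 = 261.3288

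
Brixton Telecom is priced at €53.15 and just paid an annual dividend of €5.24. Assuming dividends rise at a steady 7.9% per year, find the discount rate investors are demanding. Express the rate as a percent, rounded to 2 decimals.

Rearranging the constant-growth DDM: r = D₁/P₀ + g.
D₁ = 5.24 × (1 + 0.079) = 5.6540.
r = 5.6540 / 53.15 + 0.079 = 0.10638 + 0.079 = 0.18538

18.54%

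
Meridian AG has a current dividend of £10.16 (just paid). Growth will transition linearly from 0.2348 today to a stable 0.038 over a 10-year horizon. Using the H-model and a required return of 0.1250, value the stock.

H-model: P₀ = D₀[(1+g_L) + H(g_S−g_L)]/(r−g_L), with H = 10/2 = 5.
P₀ = 10.16 × [(1+0.038) + 5×(0.2348−0.038)] / (0.125−0.038)
   = 10.16 × 2.0220 / 0.087 = 236.1324

£236.13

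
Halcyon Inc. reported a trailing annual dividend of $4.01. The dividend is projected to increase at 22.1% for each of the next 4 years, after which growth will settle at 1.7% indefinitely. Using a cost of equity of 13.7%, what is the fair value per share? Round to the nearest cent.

Two-stage DDM. Project D₁…D_4 at 0.221, terminal growth 0.017, discount at r = 0.137.
D_1 = 4.8962
D_2 = 5.9783
D_3 = 7.2995
D_4 = 8.9127
Terminal value at t=4: TV = D_5/(r−g) = 9.0642/(0.137−0.017) = 75.5347
P₀ = 4.8962/(1+0.137)^1 + 5.9783/(1+0.137)^2 + 7.2995/(1+0.137)^3 + 8.9127/(1+0.137)^4 + 75.5347/(1+0.137)^4 = 64.4261

$64.43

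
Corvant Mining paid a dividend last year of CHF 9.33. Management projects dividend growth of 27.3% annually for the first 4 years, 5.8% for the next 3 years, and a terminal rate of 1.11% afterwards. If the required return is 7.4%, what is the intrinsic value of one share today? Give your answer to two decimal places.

CHF 394.72

Three-stage DDM. Project D₁…D_7; terminal Gordon value at t=7 with g = 0.0111; discount at r = 0.074.
D_1 = 11.8771
D_2 = 15.1195
D_3 = 19.2472
D_4 = 24.5016
D_5 = 25.9227
D_6 = 27.4263
D_7 = 29.0170
TV_7 = 29.3391/(0.074−0.0111) = 466.4399
P₀ = Σ Dₜ/(1+r)ᵗ + TV_7/(1+r)^7 = 394.7209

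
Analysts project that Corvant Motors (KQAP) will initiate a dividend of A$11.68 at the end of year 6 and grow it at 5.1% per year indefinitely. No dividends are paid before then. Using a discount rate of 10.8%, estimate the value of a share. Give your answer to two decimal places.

A$122.71

Deferred-dividend DDM. At t=5 the remaining stream is a growing perpetuity with first payment D_6 = 11.68.
V_5 = D_6/(r−g) = 11.68/(0.108−0.051) = 204.9123
P₀ = V_5/(1+r)^5 = 204.9123/(1+0.108)^5 = 122.7070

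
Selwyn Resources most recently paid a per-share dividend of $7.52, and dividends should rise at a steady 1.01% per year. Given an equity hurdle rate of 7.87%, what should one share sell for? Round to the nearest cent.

$110.73

Gordon growth model: P₀ = D₁/(r − g). D₁ = 7.52 × (1 + 0.0101) = 7.5960.
P₀ = 7.5960 / (0.0787 − 0.0101) = 7.5960 / 0.0686 = 110.7282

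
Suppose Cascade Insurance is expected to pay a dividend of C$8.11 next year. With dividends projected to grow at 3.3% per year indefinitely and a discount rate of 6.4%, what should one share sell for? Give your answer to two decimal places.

C$261.61

Gordon growth model: P₀ = D₁/(r − g), with D₁ = 8.11 given directly.
P₀ = 8.1100 / (0.064 − 0.033) = 8.1100 / 0.031 = 261.6129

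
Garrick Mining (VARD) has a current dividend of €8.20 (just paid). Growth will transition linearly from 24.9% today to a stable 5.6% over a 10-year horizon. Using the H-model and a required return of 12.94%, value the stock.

H-model: P₀ = D₀[(1+g_L) + H(g_S−g_L)]/(r−g_L), with H = 10/2 = 5.
P₀ = 8.20 × [(1+0.056) + 5×(0.249−0.056)] / (0.1294−0.056)
   = 8.20 × 2.0210 / 0.0734 = 225.7793

€225.78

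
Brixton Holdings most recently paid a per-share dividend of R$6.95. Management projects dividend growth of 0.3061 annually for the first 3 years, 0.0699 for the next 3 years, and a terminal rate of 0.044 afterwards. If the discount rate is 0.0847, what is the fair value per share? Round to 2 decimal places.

Three-stage DDM. Project D₁…D_6; terminal Gordon value at t=6 with g = 0.044; discount at r = 0.0847.
D_1 = 9.0774
D_2 = 11.8560
D_3 = 15.4851
D_4 = 16.5675
D_5 = 17.7256
D_6 = 18.9646
TV_6 = 19.7990/(0.0847−0.044) = 486.4629
P₀ = Σ Dₜ/(1+r)ᵗ + TV_6/(1+r)^6 = 364.6651

R$364.67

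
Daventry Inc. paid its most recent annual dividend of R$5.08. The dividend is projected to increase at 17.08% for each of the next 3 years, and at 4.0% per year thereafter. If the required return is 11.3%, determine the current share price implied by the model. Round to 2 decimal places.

R$101.12

Two-stage DDM. Project D₁…D_3 at 0.1708, terminal growth 0.04, discount at r = 0.113.
D_1 = 5.9477
D_2 = 6.9635
D_3 = 8.1529
Terminal value at t=3: TV = D_4/(r−g) = 8.4790/(0.113−0.04) = 116.1508
P₀ = 5.9477/(1+0.113)^1 + 6.9635/(1+0.113)^2 + 8.1529/(1+0.113)^3 + 116.1508/(1+0.113)^3 = 101.1220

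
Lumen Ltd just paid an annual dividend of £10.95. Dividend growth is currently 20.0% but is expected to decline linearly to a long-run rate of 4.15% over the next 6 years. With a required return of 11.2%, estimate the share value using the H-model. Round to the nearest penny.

£235.62

H-model: P₀ = D₀[(1+g_L) + H(g_S−g_L)]/(r−g_L), with H = 6/2 = 3.
P₀ = 10.95 × [(1+0.0415) + 3×(0.2−0.0415)] / (0.112−0.0415)
   = 10.95 × 1.5170 / 0.0705 = 235.6191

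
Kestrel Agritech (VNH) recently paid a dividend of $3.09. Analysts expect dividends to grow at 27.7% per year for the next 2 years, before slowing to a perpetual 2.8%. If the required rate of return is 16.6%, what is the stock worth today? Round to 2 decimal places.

$34.70

Two-stage DDM. Project D₁…D_2 at 0.277, terminal growth 0.028, discount at r = 0.166.
D_1 = 3.9459
D_2 = 5.0390
Terminal value at t=2: TV = D_3/(r−g) = 5.1800/(0.166−0.028) = 37.5365
P₀ = 3.9459/(1+0.166)^1 + 5.0390/(1+0.166)^2 + 37.5365/(1+0.166)^2 = 34.6999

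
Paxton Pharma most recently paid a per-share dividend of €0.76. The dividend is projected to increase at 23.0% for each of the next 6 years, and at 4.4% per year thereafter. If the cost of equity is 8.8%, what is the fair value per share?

€44.81

Two-stage DDM. Project D₁…D_6 at 0.23, terminal growth 0.044, discount at r = 0.088.
D_1 = 0.9348
D_2 = 1.1498
D_3 = 1.4143
D_4 = 1.7395
D_5 = 2.1396
D_6 = 2.6317
Terminal value at t=6: TV = D_7/(r−g) = 2.7475/(0.088−0.044) = 62.4442
P₀ = 0.9348/(1+0.088)^1 + 1.1498/(1+0.088)^2 + 1.4143/(1+0.088)^3 + 1.7395/(1+0.088)^4 + 2.1396/(1+0.088)^5 + 2.6317/(1+0.088)^6 + 62.4442/(1+0.088)^6 = 44.8061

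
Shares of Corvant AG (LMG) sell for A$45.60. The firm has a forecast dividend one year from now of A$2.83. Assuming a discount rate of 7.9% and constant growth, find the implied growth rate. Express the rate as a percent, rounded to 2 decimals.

1.69%

From P₀ = D₁/(r − g), the implied growth is g = r − D₁/P₀.
g = 0.079 − 2.83/45.60 = 0.079 − 0.06206 = 0.01694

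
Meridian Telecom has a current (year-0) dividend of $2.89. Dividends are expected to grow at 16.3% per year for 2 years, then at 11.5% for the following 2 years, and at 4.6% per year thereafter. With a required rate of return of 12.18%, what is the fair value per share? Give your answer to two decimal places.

$54.60

Three-stage DDM. Project D₁…D_4; terminal Gordon value at t=4 with g = 0.046; discount at r = 0.1218.
D_1 = 3.3611
D_2 = 3.9089
D_3 = 4.3585
D_4 = 4.8597
TV_4 = 5.0832/(0.1218−0.046) = 67.0609
P₀ = Σ Dₜ/(1+r)ᵗ + TV_4/(1+r)^4 = 54.6039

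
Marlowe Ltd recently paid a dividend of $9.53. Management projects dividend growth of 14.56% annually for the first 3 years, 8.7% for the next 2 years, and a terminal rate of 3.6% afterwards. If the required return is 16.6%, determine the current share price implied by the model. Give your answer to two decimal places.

$106.48

Three-stage DDM. Project D₁…D_5; terminal Gordon value at t=5 with g = 0.036; discount at r = 0.166.
D_1 = 10.9176
D_2 = 12.5072
D_3 = 14.3282
D_4 = 15.5748
D_5 = 16.9298
TV_5 = 17.5392/(0.166−0.036) = 134.9172
P₀ = Σ Dₜ/(1+r)ᵗ + TV_5/(1+r)^5 = 106.4826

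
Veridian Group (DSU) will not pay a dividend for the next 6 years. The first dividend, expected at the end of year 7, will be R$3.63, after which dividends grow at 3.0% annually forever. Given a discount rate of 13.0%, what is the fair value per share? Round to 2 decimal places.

R$17.44

Deferred-dividend DDM. At t=6 the remaining stream is a growing perpetuity with first payment D_7 = 3.63.
V_6 = D_7/(r−g) = 3.63/(0.13−0.03) = 36.3000
P₀ = V_6/(1+r)^6 = 36.3000/(1+0.13)^6 = 17.4356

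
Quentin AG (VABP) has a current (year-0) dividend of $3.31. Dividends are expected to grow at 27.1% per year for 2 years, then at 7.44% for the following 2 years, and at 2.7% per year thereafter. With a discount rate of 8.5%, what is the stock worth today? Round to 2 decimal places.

$96.23

Three-stage DDM. Project D₁…D_4; terminal Gordon value at t=4 with g = 0.027; discount at r = 0.085.
D_1 = 4.2070
D_2 = 5.3471
D_3 = 5.7449
D_4 = 6.1724
TV_4 = 6.3390/(0.085−0.027) = 109.2933
P₀ = Σ Dₜ/(1+r)ᵗ + TV_4/(1+r)^4 = 96.2344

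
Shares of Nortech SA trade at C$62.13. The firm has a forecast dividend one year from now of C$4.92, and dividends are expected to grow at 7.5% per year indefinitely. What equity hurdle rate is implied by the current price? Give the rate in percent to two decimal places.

Rearranging the constant-growth DDM: r = D₁/P₀ + g.
r = 4.9200 / 62.13 + 0.075 = 0.07919 + 0.075 = 0.15419

15.42%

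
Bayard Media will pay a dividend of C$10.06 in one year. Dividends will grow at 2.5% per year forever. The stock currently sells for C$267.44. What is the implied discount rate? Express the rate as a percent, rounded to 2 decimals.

Rearranging the constant-growth DDM: r = D₁/P₀ + g.
r = 10.0600 / 267.44 + 0.025 = 0.03762 + 0.025 = 0.06262

6.26%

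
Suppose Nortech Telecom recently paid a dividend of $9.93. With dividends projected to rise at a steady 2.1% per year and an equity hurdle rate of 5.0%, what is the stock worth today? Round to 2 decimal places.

$349.60

Gordon growth model: P₀ = D₁/(r − g). D₁ = 9.93 × (1 + 0.021) = 10.1385.
P₀ = 10.1385 / (0.05 − 0.021) = 10.1385 / 0.029 = 349.6045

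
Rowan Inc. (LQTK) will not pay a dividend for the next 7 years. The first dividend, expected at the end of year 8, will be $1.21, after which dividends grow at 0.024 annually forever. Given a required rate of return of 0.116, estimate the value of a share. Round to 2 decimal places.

Deferred-dividend DDM. At t=7 the remaining stream is a growing perpetuity with first payment D_8 = 1.21.
V_7 = D_8/(r−g) = 1.21/(0.116−0.024) = 13.1522
P₀ = V_7/(1+r)^7 = 13.1522/(1+0.116)^7 = 6.1003

$6.10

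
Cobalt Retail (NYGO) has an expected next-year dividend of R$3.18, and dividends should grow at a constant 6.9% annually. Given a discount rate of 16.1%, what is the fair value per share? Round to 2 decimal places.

Gordon growth model: P₀ = D₁/(r − g), with D₁ = 3.18 given directly.
P₀ = 3.1800 / (0.161 − 0.069) = 3.1800 / 0.092 = 34.5652

R$34.57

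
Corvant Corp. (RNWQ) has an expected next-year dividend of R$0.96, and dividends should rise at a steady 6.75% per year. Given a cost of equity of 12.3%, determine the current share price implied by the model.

R$17.30

Gordon growth model: P₀ = D₁/(r − g), with D₁ = 0.96 given directly.
P₀ = 0.9600 / (0.123 − 0.0675) = 0.9600 / 0.0555 = 17.2973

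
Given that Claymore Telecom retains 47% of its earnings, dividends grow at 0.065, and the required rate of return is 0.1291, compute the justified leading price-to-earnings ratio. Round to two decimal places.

8.27

Payout ratio b = 1 − 0.47 = 0.53.
Justified leading P/E = b/(r−g) = 0.53/(0.1291−0.065) = 8.2683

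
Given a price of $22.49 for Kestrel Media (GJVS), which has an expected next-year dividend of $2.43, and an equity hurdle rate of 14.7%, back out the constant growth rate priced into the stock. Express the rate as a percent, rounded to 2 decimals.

3.90%

From P₀ = D₁/(r − g), the implied growth is g = r − D₁/P₀.
g = 0.147 − 2.43/22.49 = 0.147 − 0.10805 = 0.03895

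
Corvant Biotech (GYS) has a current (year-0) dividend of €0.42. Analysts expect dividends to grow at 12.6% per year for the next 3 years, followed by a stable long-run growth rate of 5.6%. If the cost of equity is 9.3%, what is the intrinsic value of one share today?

€14.44

Two-stage DDM. Project D₁…D_3 at 0.126, terminal growth 0.056, discount at r = 0.093.
D_1 = 0.4729
D_2 = 0.5325
D_3 = 0.5996
Terminal value at t=3: TV = D_4/(r−g) = 0.6332/(0.093−0.056) = 17.1130
P₀ = 0.4729/(1+0.093)^1 + 0.5325/(1+0.093)^2 + 0.5996/(1+0.093)^3 + 17.1130/(1+0.093)^3 = 14.4435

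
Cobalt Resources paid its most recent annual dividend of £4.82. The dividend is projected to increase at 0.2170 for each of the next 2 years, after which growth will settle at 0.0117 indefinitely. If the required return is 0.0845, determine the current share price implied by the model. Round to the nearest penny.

Two-stage DDM. Project D₁…D_2 at 0.217, terminal growth 0.0117, discount at r = 0.0845.
D_1 = 5.8659
D_2 = 7.1388
Terminal value at t=2: TV = D_3/(r−g) = 7.2224/(0.0845−0.0117) = 99.2084
P₀ = 5.8659/(1+0.0845)^1 + 7.1388/(1+0.0845)^2 + 99.2084/(1+0.0845)^2 = 95.8295

£95.83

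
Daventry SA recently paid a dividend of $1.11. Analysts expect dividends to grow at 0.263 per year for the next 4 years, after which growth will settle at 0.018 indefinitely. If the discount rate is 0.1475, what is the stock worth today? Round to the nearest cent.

Two-stage DDM. Project D₁…D_4 at 0.263, terminal growth 0.018, discount at r = 0.1475.
D_1 = 1.4019
D_2 = 1.7706
D_3 = 2.2363
D_4 = 2.8245
Terminal value at t=4: TV = D_5/(r−g) = 2.8753/(0.1475−0.018) = 22.2031
P₀ = 1.4019/(1+0.1475)^1 + 1.7706/(1+0.1475)^2 + 2.2363/(1+0.1475)^3 + 2.8245/(1+0.1475)^4 + 22.2031/(1+0.1475)^4 = 18.4812

$18.48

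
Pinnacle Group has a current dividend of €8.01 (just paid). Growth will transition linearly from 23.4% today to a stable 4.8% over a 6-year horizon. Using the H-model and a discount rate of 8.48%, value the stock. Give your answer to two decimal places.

€349.57

H-model: P₀ = D₀[(1+g_L) + H(g_S−g_L)]/(r−g_L), with H = 6/2 = 3.
P₀ = 8.01 × [(1+0.048) + 3×(0.234−0.048)] / (0.0848−0.048)
   = 8.01 × 1.6060 / 0.0368 = 349.5668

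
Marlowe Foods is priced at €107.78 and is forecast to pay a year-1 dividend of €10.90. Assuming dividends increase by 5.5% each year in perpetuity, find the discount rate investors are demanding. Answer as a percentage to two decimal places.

Rearranging the constant-growth DDM: r = D₁/P₀ + g.
r = 10.9000 / 107.78 + 0.055 = 0.10113 + 0.055 = 0.15613

15.61%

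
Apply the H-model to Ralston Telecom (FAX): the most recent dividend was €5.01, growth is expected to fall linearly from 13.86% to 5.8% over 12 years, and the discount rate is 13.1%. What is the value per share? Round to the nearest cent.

H-model: P₀ = D₀[(1+g_L) + H(g_S−g_L)]/(r−g_L), with H = 12/2 = 6.
P₀ = 5.01 × [(1+0.058) + 6×(0.1386−0.058)] / (0.131−0.058)
   = 5.01 × 1.5416 / 0.073 = 105.8002

€105.80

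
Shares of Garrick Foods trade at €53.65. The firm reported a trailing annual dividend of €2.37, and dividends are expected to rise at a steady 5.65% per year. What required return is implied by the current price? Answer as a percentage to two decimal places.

10.32%

Rearranging the constant-growth DDM: r = D₁/P₀ + g.
D₁ = 2.37 × (1 + 0.0565) = 2.5039.
r = 2.5039 / 53.65 + 0.0565 = 0.04667 + 0.0565 = 0.10317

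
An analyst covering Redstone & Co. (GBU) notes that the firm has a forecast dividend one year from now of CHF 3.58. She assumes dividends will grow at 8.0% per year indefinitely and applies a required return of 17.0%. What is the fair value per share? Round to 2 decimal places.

Gordon growth model: P₀ = D₁/(r − g), with D₁ = 3.58 given directly.
P₀ = 3.5800 / (0.17 − 0.08) = 3.5800 / 0.09 = 39.7778

CHF 39.78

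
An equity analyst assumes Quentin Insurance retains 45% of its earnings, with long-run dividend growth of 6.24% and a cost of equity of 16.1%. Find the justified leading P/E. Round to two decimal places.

5.58

Payout ratio b = 1 − 0.45 = 0.55.
Justified leading P/E = b/(r−g) = 0.55/(0.161−0.0624) = 5.5781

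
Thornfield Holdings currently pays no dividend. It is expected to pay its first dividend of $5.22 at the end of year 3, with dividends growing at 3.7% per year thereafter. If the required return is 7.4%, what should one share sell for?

Deferred-dividend DDM. At t=2 the remaining stream is a growing perpetuity with first payment D_3 = 5.22.
V_2 = D_3/(r−g) = 5.22/(0.074−0.037) = 141.0811
P₀ = V_2/(1+r)^2 = 141.0811/(1+0.074)^2 = 122.3095

$122.31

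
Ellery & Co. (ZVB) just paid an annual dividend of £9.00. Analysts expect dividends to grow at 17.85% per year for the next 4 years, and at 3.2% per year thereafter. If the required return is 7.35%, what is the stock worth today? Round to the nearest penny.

£370.78

Two-stage DDM. Project D₁…D_4 at 0.1785, terminal growth 0.032, discount at r = 0.0735.
D_1 = 10.6065
D_2 = 12.4998
D_3 = 14.7310
D_4 = 17.3604
Terminal value at t=4: TV = D_5/(r−g) = 17.9160/(0.0735−0.032) = 431.7103
P₀ = 10.6065/(1+0.0735)^1 + 12.4998/(1+0.0735)^2 + 14.7310/(1+0.0735)^3 + 17.3604/(1+0.0735)^4 + 431.7103/(1+0.0735)^4 = 370.7825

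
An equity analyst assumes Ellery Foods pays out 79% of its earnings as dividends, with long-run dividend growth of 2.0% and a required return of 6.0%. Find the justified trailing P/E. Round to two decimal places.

20.15

Justified trailing P/E = b(1+g)/(r−g) = 0.79×(1+0.02)/(0.06−0.02) = 20.1450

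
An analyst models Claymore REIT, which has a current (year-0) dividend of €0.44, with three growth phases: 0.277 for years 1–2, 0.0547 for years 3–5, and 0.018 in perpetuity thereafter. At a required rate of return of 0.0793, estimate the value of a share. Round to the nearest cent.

Three-stage DDM. Project D₁…D_5; terminal Gordon value at t=5 with g = 0.018; discount at r = 0.0793.
D_1 = 0.5619
D_2 = 0.7175
D_3 = 0.7568
D_4 = 0.7982
D_5 = 0.8418
TV_5 = 0.8570/(0.0793−0.018) = 13.9800
P₀ = Σ Dₜ/(1+r)ᵗ + TV_5/(1+r)^5 = 12.4469

€12.45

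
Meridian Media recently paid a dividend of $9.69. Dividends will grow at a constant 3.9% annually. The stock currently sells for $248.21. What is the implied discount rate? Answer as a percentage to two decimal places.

7.96%

Rearranging the constant-growth DDM: r = D₁/P₀ + g.
D₁ = 9.69 × (1 + 0.039) = 10.0679.
r = 10.0679 / 248.21 + 0.039 = 0.04056 + 0.039 = 0.07956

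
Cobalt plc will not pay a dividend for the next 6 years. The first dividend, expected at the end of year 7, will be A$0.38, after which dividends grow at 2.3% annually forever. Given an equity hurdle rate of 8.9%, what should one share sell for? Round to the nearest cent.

A$3.45

Deferred-dividend DDM. At t=6 the remaining stream is a growing perpetuity with first payment D_7 = 0.38.
V_6 = D_7/(r−g) = 0.38/(0.089−0.023) = 5.7576
P₀ = V_6/(1+r)^6 = 5.7576/(1+0.089)^6 = 3.4520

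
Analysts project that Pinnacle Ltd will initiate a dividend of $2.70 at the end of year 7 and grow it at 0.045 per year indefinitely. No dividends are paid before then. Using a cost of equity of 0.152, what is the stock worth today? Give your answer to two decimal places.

$10.80

Deferred-dividend DDM. At t=6 the remaining stream is a growing perpetuity with first payment D_7 = 2.70.
V_6 = D_7/(r−g) = 2.70/(0.152−0.045) = 25.2336
P₀ = V_6/(1+r)^6 = 25.2336/(1+0.152)^6 = 10.7961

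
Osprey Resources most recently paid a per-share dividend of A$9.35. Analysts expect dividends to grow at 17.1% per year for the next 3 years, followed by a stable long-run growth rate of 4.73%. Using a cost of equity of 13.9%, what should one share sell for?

A$145.70

Two-stage DDM. Project D₁…D_3 at 0.171, terminal growth 0.0473, discount at r = 0.139.
D_1 = 10.9489
D_2 = 12.8211
D_3 = 15.0135
Terminal value at t=3: TV = D_4/(r−g) = 15.7237/(0.139−0.0473) = 171.4684
P₀ = 10.9489/(1+0.139)^1 + 12.8211/(1+0.139)^2 + 15.0135/(1+0.139)^3 + 171.4684/(1+0.139)^3 = 145.6972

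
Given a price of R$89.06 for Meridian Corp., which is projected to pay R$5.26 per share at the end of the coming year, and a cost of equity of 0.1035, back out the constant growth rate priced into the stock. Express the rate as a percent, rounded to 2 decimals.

4.44%

From P₀ = D₁/(r − g), the implied growth is g = r − D₁/P₀.
g = 0.1035 − 5.26/89.06 = 0.1035 − 0.05906 = 0.04444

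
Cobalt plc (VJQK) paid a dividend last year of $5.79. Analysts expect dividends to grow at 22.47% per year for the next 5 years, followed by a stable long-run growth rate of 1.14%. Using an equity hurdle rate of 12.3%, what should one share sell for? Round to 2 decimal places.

Two-stage DDM. Project D₁…D_5 at 0.2247, terminal growth 0.0114, discount at r = 0.123.
D_1 = 7.0910
D_2 = 8.6844
D_3 = 10.6357
D_4 = 13.0256
D_5 = 15.9524
Terminal value at t=5: TV = D_6/(r−g) = 16.1343/(0.123−0.0114) = 144.5726
P₀ = 7.0910/(1+0.123)^1 + 8.6844/(1+0.123)^2 + 10.6357/(1+0.123)^3 + 13.0256/(1+0.123)^4 + 15.9524/(1+0.123)^5 + 144.5726/(1+0.123)^5 = 118.7763

$118.78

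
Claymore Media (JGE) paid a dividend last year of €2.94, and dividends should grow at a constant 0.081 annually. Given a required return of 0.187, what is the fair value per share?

Gordon growth model: P₀ = D₁/(r − g). D₁ = 2.94 × (1 + 0.081) = 3.1781.
P₀ = 3.1781 / (0.187 − 0.081) = 3.1781 / 0.106 = 29.9825

€29.98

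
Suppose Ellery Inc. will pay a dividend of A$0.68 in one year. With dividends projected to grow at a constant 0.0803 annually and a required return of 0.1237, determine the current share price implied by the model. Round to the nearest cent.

A$15.67

Gordon growth model: P₀ = D₁/(r − g), with D₁ = 0.68 given directly.
P₀ = 0.6800 / (0.1237 − 0.0803) = 0.6800 / 0.0434 = 15.6682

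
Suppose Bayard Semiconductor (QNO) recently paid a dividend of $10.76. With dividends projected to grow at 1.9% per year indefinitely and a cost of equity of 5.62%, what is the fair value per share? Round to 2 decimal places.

$294.74

Gordon growth model: P₀ = D₁/(r − g). D₁ = 10.76 × (1 + 0.019) = 10.9644.
P₀ = 10.9644 / (0.0562 − 0.019) = 10.9644 / 0.0372 = 294.7430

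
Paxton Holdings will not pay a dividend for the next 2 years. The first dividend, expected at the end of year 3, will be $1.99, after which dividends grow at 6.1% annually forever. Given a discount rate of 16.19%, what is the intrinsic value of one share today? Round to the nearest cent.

Deferred-dividend DDM. At t=2 the remaining stream is a growing perpetuity with first payment D_3 = 1.99.
V_2 = D_3/(r−g) = 1.99/(0.1619−0.061) = 19.7225
P₀ = V_2/(1+r)^2 = 19.7225/(1+0.1619)^2 = 14.6091

$14.61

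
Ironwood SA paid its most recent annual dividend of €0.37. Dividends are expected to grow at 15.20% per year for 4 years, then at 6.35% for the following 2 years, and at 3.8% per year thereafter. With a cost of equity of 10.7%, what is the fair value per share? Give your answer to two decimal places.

Three-stage DDM. Project D₁…D_6; terminal Gordon value at t=6 with g = 0.038; discount at r = 0.107.
D_1 = 0.4262
D_2 = 0.4910
D_3 = 0.5657
D_4 = 0.6516
D_5 = 0.6930
D_6 = 0.7370
TV_6 = 0.7650/(0.107−0.038) = 11.0875
P₀ = Σ Dₜ/(1+r)ᵗ + TV_6/(1+r)^6 = 8.4789

€8.48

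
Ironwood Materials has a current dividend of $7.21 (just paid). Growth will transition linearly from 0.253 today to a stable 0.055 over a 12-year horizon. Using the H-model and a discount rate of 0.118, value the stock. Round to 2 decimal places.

H-model: P₀ = D₀[(1+g_L) + H(g_S−g_L)]/(r−g_L), with H = 12/2 = 6.
P₀ = 7.21 × [(1+0.055) + 6×(0.253−0.055)] / (0.118−0.055)
   = 7.21 × 2.2430 / 0.063 = 256.6989

$256.70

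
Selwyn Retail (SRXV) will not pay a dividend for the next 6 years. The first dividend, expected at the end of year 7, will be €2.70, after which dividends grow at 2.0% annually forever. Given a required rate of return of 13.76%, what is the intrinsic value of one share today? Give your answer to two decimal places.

€10.59

Deferred-dividend DDM. At t=6 the remaining stream is a growing perpetuity with first payment D_7 = 2.70.
V_6 = D_7/(r−g) = 2.70/(0.1376−0.02) = 22.9592
P₀ = V_6/(1+r)^6 = 22.9592/(1+0.1376)^6 = 10.5930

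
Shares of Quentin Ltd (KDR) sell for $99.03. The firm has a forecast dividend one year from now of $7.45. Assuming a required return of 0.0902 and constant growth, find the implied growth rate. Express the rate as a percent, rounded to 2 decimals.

From P₀ = D₁/(r − g), the implied growth is g = r − D₁/P₀.
g = 0.0902 − 7.45/99.03 = 0.0902 − 0.07523 = 0.01497

1.50%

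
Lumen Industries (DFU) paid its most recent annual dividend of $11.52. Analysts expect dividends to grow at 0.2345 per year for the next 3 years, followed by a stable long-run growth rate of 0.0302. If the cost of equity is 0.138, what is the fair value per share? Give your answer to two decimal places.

$181.30

Two-stage DDM. Project D₁…D_3 at 0.2345, terminal growth 0.0302, discount at r = 0.138.
D_1 = 14.2214
D_2 = 17.5564
D_3 = 21.6733
Terminal value at t=3: TV = D_4/(r−g) = 22.3279/(0.138−0.0302) = 207.1231
P₀ = 14.2214/(1+0.138)^1 + 17.5564/(1+0.138)^2 + 21.6733/(1+0.138)^3 + 207.1231/(1+0.138)^3 = 181.3002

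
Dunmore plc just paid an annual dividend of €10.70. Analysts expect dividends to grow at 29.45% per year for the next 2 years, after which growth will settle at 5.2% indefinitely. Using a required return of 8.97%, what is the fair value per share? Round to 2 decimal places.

Two-stage DDM. Project D₁…D_2 at 0.2945, terminal growth 0.052, discount at r = 0.0897.
D_1 = 13.8511
D_2 = 17.9303
Terminal value at t=2: TV = D_3/(r−g) = 18.8627/(0.0897−0.052) = 500.3366
P₀ = 13.8511/(1+0.0897)^1 + 17.9303/(1+0.0897)^2 + 500.3366/(1+0.0897)^2 = 449.1661

€449.17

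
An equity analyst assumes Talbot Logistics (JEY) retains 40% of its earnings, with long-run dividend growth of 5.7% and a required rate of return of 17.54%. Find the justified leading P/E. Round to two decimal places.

Payout ratio b = 1 − 0.40 = 0.60.
Justified leading P/E = b/(r−g) = 0.60/(0.1754−0.057) = 5.0676

5.07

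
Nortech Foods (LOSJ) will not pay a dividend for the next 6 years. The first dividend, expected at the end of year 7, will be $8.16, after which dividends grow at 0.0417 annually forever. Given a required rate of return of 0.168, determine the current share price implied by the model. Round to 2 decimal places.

$25.45

Deferred-dividend DDM. At t=6 the remaining stream is a growing perpetuity with first payment D_7 = 8.16.
V_6 = D_7/(r−g) = 8.16/(0.168−0.0417) = 64.6081
P₀ = V_6/(1+r)^6 = 64.6081/(1+0.168)^6 = 25.4466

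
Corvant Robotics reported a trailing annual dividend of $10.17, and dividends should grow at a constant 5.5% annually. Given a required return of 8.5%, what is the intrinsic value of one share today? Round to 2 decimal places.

$357.64

Gordon growth model: P₀ = D₁/(r − g). D₁ = 10.17 × (1 + 0.055) = 10.7294.
P₀ = 10.7294 / (0.085 − 0.055) = 10.7294 / 0.03 = 357.6450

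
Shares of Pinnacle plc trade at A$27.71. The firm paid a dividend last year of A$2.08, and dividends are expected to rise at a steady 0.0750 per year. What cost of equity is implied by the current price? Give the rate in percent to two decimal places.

Rearranging the constant-growth DDM: r = D₁/P₀ + g.
D₁ = 2.08 × (1 + 0.075) = 2.2360.
r = 2.2360 / 27.71 + 0.075 = 0.08069 + 0.075 = 0.15569

15.57%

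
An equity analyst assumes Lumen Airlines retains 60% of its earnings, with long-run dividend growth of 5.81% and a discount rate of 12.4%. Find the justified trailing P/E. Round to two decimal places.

Payout ratio b = 1 − 0.60 = 0.40.
Justified trailing P/E = b(1+g)/(r−g) = 0.40×(1+0.0581)/(0.124−0.0581) = 6.4225

6.42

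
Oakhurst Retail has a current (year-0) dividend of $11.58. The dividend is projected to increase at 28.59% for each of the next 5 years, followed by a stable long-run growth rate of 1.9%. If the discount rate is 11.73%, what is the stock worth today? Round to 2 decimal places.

Two-stage DDM. Project D₁…D_5 at 0.2859, terminal growth 0.019, discount at r = 0.1173.
D_1 = 14.8907
D_2 = 19.1480
D_3 = 24.6224
D_4 = 31.6619
D_5 = 40.7141
Terminal value at t=5: TV = D_6/(r−g) = 41.4876/(0.1173−0.019) = 422.0513
P₀ = 14.8907/(1+0.1173)^1 + 19.1480/(1+0.1173)^2 + 24.6224/(1+0.1173)^3 + 31.6619/(1+0.1173)^4 + 40.7141/(1+0.1173)^5 + 422.0513/(1+0.1173)^5 = 332.4095

$332.41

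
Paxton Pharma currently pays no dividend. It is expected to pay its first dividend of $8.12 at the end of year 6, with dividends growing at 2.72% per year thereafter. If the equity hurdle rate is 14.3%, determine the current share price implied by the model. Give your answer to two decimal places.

$35.94

Deferred-dividend DDM. At t=5 the remaining stream is a growing perpetuity with first payment D_6 = 8.12.
V_5 = D_6/(r−g) = 8.12/(0.143−0.0272) = 70.1209
P₀ = V_5/(1+r)^5 = 70.1209/(1+0.143)^5 = 35.9432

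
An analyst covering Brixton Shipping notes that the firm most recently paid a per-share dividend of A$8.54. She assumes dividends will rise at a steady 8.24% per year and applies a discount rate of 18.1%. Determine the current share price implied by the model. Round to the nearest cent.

A$93.75

Gordon growth model: P₀ = D₁/(r − g). D₁ = 8.54 × (1 + 0.0824) = 9.2437.
P₀ = 9.2437 / (0.181 − 0.0824) = 9.2437 / 0.0986 = 93.7495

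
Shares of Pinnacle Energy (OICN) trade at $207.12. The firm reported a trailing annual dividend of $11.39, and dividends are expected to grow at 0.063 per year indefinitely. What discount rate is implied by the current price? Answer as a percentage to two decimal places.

Rearranging the constant-growth DDM: r = D₁/P₀ + g.
D₁ = 11.39 × (1 + 0.063) = 12.1076.
r = 12.1076 / 207.12 + 0.063 = 0.05846 + 0.063 = 0.12146

12.15%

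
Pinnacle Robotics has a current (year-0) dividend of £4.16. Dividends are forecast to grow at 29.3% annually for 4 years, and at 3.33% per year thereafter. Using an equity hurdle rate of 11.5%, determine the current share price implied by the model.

Two-stage DDM. Project D₁…D_4 at 0.293, terminal growth 0.0333, discount at r = 0.115.
D_1 = 5.3789
D_2 = 6.9549
D_3 = 8.9927
D_4 = 11.6275
Terminal value at t=4: TV = D_5/(r−g) = 12.0147/(0.115−0.0333) = 147.0591
P₀ = 5.3789/(1+0.115)^1 + 6.9549/(1+0.115)^2 + 8.9927/(1+0.115)^3 + 11.6275/(1+0.115)^4 + 147.0591/(1+0.115)^4 = 119.5750

£119.57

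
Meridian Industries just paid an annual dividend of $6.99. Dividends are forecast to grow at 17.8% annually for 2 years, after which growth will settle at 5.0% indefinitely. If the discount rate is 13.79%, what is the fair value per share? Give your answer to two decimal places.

Two-stage DDM. Project D₁…D_2 at 0.178, terminal growth 0.05, discount at r = 0.1379.
D_1 = 8.2342
D_2 = 9.6999
Terminal value at t=2: TV = D_3/(r−g) = 10.1849/(0.1379−0.05) = 115.8692
P₀ = 8.2342/(1+0.1379)^1 + 9.6999/(1+0.1379)^2 + 115.8692/(1+0.1379)^2 = 104.2147

$104.21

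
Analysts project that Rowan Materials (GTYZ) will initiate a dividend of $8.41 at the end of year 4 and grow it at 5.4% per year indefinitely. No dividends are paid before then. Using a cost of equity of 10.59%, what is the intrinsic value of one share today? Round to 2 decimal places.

Deferred-dividend DDM. At t=3 the remaining stream is a growing perpetuity with first payment D_4 = 8.41.
V_3 = D_4/(r−g) = 8.41/(0.1059−0.054) = 162.0424
P₀ = V_3/(1+r)^3 = 162.0424/(1+0.1059)^3 = 119.8067

$119.81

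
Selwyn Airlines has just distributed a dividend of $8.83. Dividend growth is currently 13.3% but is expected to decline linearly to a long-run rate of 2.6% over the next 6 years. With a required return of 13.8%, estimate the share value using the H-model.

$106.20

H-model: P₀ = D₀[(1+g_L) + H(g_S−g_L)]/(r−g_L), with H = 6/2 = 3.
P₀ = 8.83 × [(1+0.026) + 3×(0.133−0.026)] / (0.138−0.026)
   = 8.83 × 1.3470 / 0.112 = 106.1965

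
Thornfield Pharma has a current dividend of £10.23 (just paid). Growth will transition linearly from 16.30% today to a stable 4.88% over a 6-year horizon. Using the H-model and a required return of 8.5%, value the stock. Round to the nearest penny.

H-model: P₀ = D₀[(1+g_L) + H(g_S−g_L)]/(r−g_L), with H = 6/2 = 3.
P₀ = 10.23 × [(1+0.0488) + 3×(0.163−0.0488)] / (0.085−0.0488)
   = 10.23 × 1.3914 / 0.0362 = 393.2050

£393.21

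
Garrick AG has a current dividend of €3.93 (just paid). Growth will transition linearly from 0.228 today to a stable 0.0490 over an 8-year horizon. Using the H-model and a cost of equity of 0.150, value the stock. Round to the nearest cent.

€68.68

H-model: P₀ = D₀[(1+g_L) + H(g_S−g_L)]/(r−g_L), with H = 8/2 = 4.
P₀ = 3.93 × [(1+0.049) + 4×(0.228−0.049)] / (0.15−0.049)
   = 3.93 × 1.7650 / 0.101 = 68.6777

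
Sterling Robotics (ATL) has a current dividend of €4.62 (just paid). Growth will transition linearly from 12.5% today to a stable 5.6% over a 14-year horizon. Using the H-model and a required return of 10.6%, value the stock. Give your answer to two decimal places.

H-model: P₀ = D₀[(1+g_L) + H(g_S−g_L)]/(r−g_L), with H = 14/2 = 7.
P₀ = 4.62 × [(1+0.056) + 7×(0.125−0.056)] / (0.106−0.056)
   = 4.62 × 1.5390 / 0.05 = 142.2036

€142.20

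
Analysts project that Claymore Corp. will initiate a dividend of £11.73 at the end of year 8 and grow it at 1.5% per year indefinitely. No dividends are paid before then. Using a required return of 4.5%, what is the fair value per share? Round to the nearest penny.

Deferred-dividend DDM. At t=7 the remaining stream is a growing perpetuity with first payment D_8 = 11.73.
V_7 = D_8/(r−g) = 11.73/(0.045−0.015) = 391.0000
P₀ = V_7/(1+r)^7 = 391.0000/(1+0.045)^7 = 287.3179

£287.32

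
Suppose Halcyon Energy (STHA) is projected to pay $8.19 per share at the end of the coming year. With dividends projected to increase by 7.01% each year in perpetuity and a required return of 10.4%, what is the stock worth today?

Gordon growth model: P₀ = D₁/(r − g), with D₁ = 8.19 given directly.
P₀ = 8.1900 / (0.104 − 0.0701) = 8.1900 / 0.0339 = 241.5929

$241.59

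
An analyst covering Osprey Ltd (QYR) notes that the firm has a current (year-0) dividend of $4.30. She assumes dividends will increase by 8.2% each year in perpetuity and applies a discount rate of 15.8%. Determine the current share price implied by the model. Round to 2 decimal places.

Gordon growth model: P₀ = D₁/(r − g). D₁ = 4.30 × (1 + 0.082) = 4.6526.
P₀ = 4.6526 / (0.158 − 0.082) = 4.6526 / 0.076 = 61.2184

$61.22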